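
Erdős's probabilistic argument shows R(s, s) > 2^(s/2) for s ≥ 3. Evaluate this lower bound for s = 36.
2^(36/2) = 262144; so R(36, 36) > 262144

Colour each edge of K_n uniformly at random with red/blue. The expected number of monochromatic K_36 is C(n, 36) · 2 · 2^(−C(36,2)). If C(n, 36) · 2^(1 − C(36,2)) < 1, then with positive probability no monochromatic K_36 exists, so R(36, 36) > n. The standard estimate C(n, 36) ≤ n^36/36! shows this inequality holds whenever n ≤ 2^(36/2) (since 36! · 2^(C(36,2) − 1) > 2^(36^2/2) ≥ n^36). Hence R(36, 36) > 2^(36/2) = 262144.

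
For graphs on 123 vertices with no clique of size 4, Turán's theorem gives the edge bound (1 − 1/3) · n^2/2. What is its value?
Turán density bound = (2/3) · 123^2/2 = 5043

Turán's theorem: ex(n, K_{r+1}) is achieved by the complete r-partite Turán graph T(n, r) with parts as balanced as possible, and is at most (1 − 1/r) · n^2/2. For r = 3, n = 123: the density bound is (2/3) · 15129/2 = 5043. Since 3 ∣ 123, the Turán graph T(123, 3) has parts of equal size 41, and its edge count e(T(123, 3)) = 5043 attains the density bound exactly.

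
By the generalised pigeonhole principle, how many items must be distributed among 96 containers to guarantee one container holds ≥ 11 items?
n = (11 − 1)·96 + 1 = 961

By the generalised pigeonhole principle, to guarantee some box contains ≥ r objects we need more than (r − 1) · k objects total. Threshold: n = (r − 1) · k + 1. With r = 11 and k = 96: n = 10 · 96 + 1 = 960 + 1 = 961. For n = 960 = 10 · 96, we can put exactly 10 objects in every box, avoiding 11 in any single one — so 961 is tight.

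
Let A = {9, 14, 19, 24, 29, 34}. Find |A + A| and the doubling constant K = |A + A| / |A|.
K = |A + A| / |A| = 11/6

Enumerate A + A = {a + b : a, b ∈ A}. With |A| = 6, there are |A|^2 = 36 ordered sum pairs; collecting distinct values, A + A = {18, 23, 28, 33, 38, 43, 48, 53, 58, 63, 68}, so |A + A| = 11. Thus K = 11/6. Here |A + A| = 2|A| − 1 = 11, the minimum possible — so K = 11/6 is minimal, which holds iff A is an arithmetic progression.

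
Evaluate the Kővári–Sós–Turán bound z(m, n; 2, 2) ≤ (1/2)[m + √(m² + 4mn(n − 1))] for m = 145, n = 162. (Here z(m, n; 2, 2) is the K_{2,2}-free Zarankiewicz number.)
z(145, 162; 2, 2) ≤ (1/2)[145 + √(145² + 4·145·162·161)] = (1/2)[145 + √15148585] = 2018.5592

Kővári–Sós–Turán: let r_1, ..., r_145 be the row sums and z = Σ r_i the total number of 1s. Each pair of columns can share at most one row with both entries 1 (else a 2×2 all-ones block appears), so Σ_i C(r_i, 2) ≤ C(162, 2) = 13041. By convexity Σ_i C(r_i, 2) ≥ 145·C(z/145, 2) = z(z − 145)/(2·145), giving z² − 145z − 145·162·161 ≤ 0 and hence z ≤ (1/2)[145 + √(21025 + 4·3781890)] = (1/2)[145 + √15148585] ≈ (1/2)(145 + 3892.1183) = 2018.5592.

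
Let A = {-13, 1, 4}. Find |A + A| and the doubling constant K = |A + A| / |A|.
K = |A + A| / |A| = 6/3 = 2

Enumerate A + A = {a + b : a, b ∈ A}. With |A| = 3, there are |A|^2 = 9 ordered sum pairs; collecting distinct values, A + A = {-26, -12, -9, 2, 5, 8}, so |A + A| = 6. Thus K = 6/3 = 2. For comparison, the minimum possible |A + A| over all 3-element sets is 2·3 − 1 = 5 (so min K = 5/3), attained only by arithmetic progressions.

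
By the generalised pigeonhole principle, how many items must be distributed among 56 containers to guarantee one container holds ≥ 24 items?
n = (24 − 1)·56 + 1 = 1289

By the generalised pigeonhole principle, to guarantee some box contains ≥ r objects we need more than (r − 1) · k objects total. Threshold: n = (r − 1) · k + 1. With r = 24 and k = 56: n = 23 · 56 + 1 = 1288 + 1 = 1289. For n = 1288 = 23 · 56, we can put exactly 23 objects in every box, avoiding 24 in any single one — so 1289 is tight.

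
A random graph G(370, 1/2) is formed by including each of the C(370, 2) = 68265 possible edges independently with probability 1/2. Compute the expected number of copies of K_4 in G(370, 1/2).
E[# K_4] = C(370, 4) · (1/2)^C(4, 2) = 768299820 / 2^6 = 192074955/16 = 12004684.6875

For each 4-subset S of vertices (there are C(370, 4) = 768299820 such S), let X_S = 1 if S induces a K_4 (all C(4, 2) = 6 edges present). Then P(X_S = 1) = (1/2)^6 = 1/64. By linearity of expectation, E[# K_4] = C(370, 4) · (1/2)^6 = 768299820 / 64 = 192074955/16 = 12004684.6875.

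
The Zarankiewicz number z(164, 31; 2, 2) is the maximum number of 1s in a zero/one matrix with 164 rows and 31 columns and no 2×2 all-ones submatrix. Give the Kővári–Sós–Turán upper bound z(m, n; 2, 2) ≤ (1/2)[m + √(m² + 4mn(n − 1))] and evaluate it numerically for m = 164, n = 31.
z(164, 31; 2, 2) ≤ (1/2)[164 + √(164² + 4·164·31·30)] = (1/2)[164 + √636976] = 481.0539

Kővári–Sós–Turán: let r_1, ..., r_164 be the row sums and z = Σ r_i the total number of 1s. Each pair of columns can share at most one row with both entries 1 (else a 2×2 all-ones block appears), so Σ_i C(r_i, 2) ≤ C(31, 2) = 465. By convexity Σ_i C(r_i, 2) ≥ 164·C(z/164, 2) = z(z − 164)/(2·164), giving z² − 164z − 164·31·30 ≤ 0 and hence z ≤ (1/2)[164 + √(26896 + 4·152520)] = (1/2)[164 + √636976] ≈ (1/2)(164 + 798.1078) = 481.0539.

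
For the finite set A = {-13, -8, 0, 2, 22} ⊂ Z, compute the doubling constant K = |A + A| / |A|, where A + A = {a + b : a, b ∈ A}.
K = |A + A| / |A| = 15/5 = 3

Enumerate A + A = {a + b : a, b ∈ A}. With |A| = 5, there are |A|^2 = 25 ordered sum pairs; collecting distinct values, A + A = {-26, -21, -16, -13, -11, -8, -6, 0, 2, 4, 9, 14, 22, 24, 44}, so |A + A| = 15. Thus K = 15/5 = 3. For comparison, the minimum possible |A + A| over all 5-element sets is 2·5 − 1 = 9 (so min K = 9/5), attained only by arithmetic progressions.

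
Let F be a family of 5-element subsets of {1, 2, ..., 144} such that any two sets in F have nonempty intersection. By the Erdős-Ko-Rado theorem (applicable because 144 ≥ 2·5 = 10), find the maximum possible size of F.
max |F| = C(143, 4) = 16701685

Erdős-Ko-Rado (1961): when n ≥ 2k, max |F| = C(n−1, k−1). The bound is attained by the star {A : i ∈ A} for any fixed i ∈ [n]. Here C(144−1, 5−1) = C(143, 4) = 16701685.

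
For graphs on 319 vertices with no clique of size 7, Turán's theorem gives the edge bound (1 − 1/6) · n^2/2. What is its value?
Turán density bound = (5/6) · 319^2/2 = 508805/12 ≈ 42400.4167

Turán's theorem: ex(n, K_{r+1}) is achieved by the complete r-partite Turán graph T(n, r) with parts as balanced as possible, and is at most (1 − 1/r) · n^2/2. For r = 6, n = 319: the density bound is (5/6) · 101761/2 = 508805/12 ≈ 42400.4167. The integer-valued extremum is e(T(319, 6)) = 42400, which is strictly less than the density bound 508805/12 since 6 ∤ 319 (the parts of T(319, 6) cannot all be equal).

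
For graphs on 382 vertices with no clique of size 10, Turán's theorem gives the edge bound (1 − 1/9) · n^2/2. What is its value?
Turán density bound = (8/9) · 382^2/2 = 583696/9 ≈ 64855.1111

Turán's theorem: ex(n, K_{r+1}) is achieved by the complete r-partite Turán graph T(n, r) with parts as balanced as possible, and is at most (1 − 1/r) · n^2/2. For r = 9, n = 382: the density bound is (8/9) · 145924/2 = 583696/9 ≈ 64855.1111. The integer-valued extremum is e(T(382, 9)) = 64854, which is strictly less than the density bound 583696/9 since 9 ∤ 382 (the parts of T(382, 9) cannot all be equal).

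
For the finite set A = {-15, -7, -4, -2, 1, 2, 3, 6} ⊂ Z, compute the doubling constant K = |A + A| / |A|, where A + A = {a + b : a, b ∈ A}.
K = |A + A| / |A| = 27/8

Enumerate A + A = {a + b : a, b ∈ A}. With |A| = 8, there are |A|^2 = 64 ordered sum pairs; collecting distinct values, A + A = {-30, -22, -19, -17, -14, -13, -12, -11, -9, -8, -6, -5, -4, -3, -2, -1, 0, 1, 2, 3, 4, 5, 6, 7, 8, 9, 12}, so |A + A| = 27. Thus K = 27/8. For comparison, the minimum possible |A + A| over all 8-element sets is 2·8 − 1 = 15 (so min K = 15/8), attained only by arithmetic progressions.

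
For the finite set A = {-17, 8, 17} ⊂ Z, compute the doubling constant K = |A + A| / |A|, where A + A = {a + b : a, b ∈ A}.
K = |A + A| / |A| = 6/3 = 2

Enumerate A + A = {a + b : a, b ∈ A}. With |A| = 3, there are |A|^2 = 9 ordered sum pairs; collecting distinct values, A + A = {-34, -9, 0, 16, 25, 34}, so |A + A| = 6. Thus K = 6/3 = 2. For comparison, the minimum possible |A + A| over all 3-element sets is 2·3 − 1 = 5 (so min K = 5/3), attained only by arithmetic progressions.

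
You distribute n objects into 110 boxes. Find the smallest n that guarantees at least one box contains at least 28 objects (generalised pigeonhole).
n = (28 − 1)·110 + 1 = 2971

By the generalised pigeonhole principle, to guarantee some box contains ≥ r objects we need more than (r − 1) · k objects total. Threshold: n = (r − 1) · k + 1. With r = 28 and k = 110: n = 27 · 110 + 1 = 2970 + 1 = 2971. For n = 2970 = 27 · 110, we can put exactly 27 objects in every box, avoiding 28 in any single one — so 2971 is tight.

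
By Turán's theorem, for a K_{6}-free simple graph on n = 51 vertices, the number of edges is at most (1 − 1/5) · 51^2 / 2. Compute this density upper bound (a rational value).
Turán density bound = (4/5) · 51^2/2 = 5202/5 ≈ 1040.4

Turán's theorem: ex(n, K_{r+1}) is achieved by the complete r-partite Turán graph T(n, r) with parts as balanced as possible, and is at most (1 − 1/r) · n^2/2. For r = 5, n = 51: the density bound is (4/5) · 2601/2 = 5202/5 ≈ 1040.4. The integer-valued extremum is e(T(51, 5)) = 1040, which is strictly less than the density bound 5202/5 since 5 ∤ 51 (the parts of T(51, 5) cannot all be equal).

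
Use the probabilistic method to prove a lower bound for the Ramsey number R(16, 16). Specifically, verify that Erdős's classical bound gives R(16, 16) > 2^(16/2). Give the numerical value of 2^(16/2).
2^(16/2) = 256; so R(16, 16) > 256

Colour each edge of K_n uniformly at random with red/blue. The expected number of monochromatic K_16 is C(n, 16) · 2 · 2^(−C(16,2)). If C(n, 16) · 2^(1 − C(16,2)) < 1, then with positive probability no monochromatic K_16 exists, so R(16, 16) > n. The standard estimate C(n, 16) ≤ n^16/16! shows this inequality holds whenever n ≤ 2^(16/2) (since 16! · 2^(C(16,2) − 1) > 2^(16^2/2) ≥ n^16). Hence R(16, 16) > 2^(16/2) = 256.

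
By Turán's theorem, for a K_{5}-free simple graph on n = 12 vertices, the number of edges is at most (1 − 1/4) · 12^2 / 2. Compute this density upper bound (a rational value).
Turán density bound = (3/4) · 12^2/2 = 54

Turán's theorem: ex(n, K_{r+1}) is achieved by the complete r-partite Turán graph T(n, r) with parts as balanced as possible, and is at most (1 − 1/r) · n^2/2. For r = 4, n = 12: the density bound is (3/4) · 144/2 = 54. Since 4 ∣ 12, the Turán graph T(12, 4) has parts of equal size 3, and its edge count e(T(12, 4)) = 54 attains the density bound exactly.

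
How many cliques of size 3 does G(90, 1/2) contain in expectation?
E[# K_3] = C(90, 3) · (1/2)^C(3, 2) = 117480 / 2^3 = 14685

For each 3-subset S of vertices (there are C(90, 3) = 117480 such S), let X_S = 1 if S induces a K_3 (all C(3, 2) = 3 edges present). Then P(X_S = 1) = (1/2)^3 = 1/8. By linearity of expectation, E[# K_3] = C(90, 3) · (1/2)^3 = 117480 / 8 = 14685.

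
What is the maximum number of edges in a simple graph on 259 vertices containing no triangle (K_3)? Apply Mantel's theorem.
ex(259, K_3) = ⌊259^2/4⌋ = 16770

Mantel (1907): a triangle-free graph on n vertices has at most ⌊n^2/4⌋ edges, with equality for the complete bipartite graph K_{⌊n/2⌋, ⌈n/2⌉}. For n = 259: ⌊259^2/4⌋ = ⌊67081/4⌋ = 16770. The extremal graph is K_{129, 130}, which has 129·130 = 16770 edges.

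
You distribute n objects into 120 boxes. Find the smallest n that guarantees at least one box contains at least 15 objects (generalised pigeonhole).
n = (15 − 1)·120 + 1 = 1681

By the generalised pigeonhole principle, to guarantee some box contains ≥ r objects we need more than (r − 1) · k objects total. Threshold: n = (r − 1) · k + 1. With r = 15 and k = 120: n = 14 · 120 + 1 = 1680 + 1 = 1681. For n = 1680 = 14 · 120, we can put exactly 14 objects in every box, avoiding 15 in any single one — so 1681 is tight.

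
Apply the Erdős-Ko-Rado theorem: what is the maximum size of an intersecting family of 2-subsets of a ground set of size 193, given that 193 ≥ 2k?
max |F| = C(192, 1) = 192

The Erdős-Ko-Rado theorem states: for n ≥ 2k, an intersecting family of k-subsets of an n-element set has size at most C(n − 1, k − 1), with equality for 'star' families {A ⊆ [n] : |A| = k, i ∈ A} (fix an element i). For n = 193, k = 2: C(192, 1) = 192.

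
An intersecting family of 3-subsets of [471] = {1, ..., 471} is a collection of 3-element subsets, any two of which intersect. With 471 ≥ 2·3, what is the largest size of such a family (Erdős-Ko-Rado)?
max |F| = C(470, 2) = 110215

The Erdős-Ko-Rado theorem states: for n ≥ 2k, an intersecting family of k-subsets of an n-element set has size at most C(n − 1, k − 1), with equality for 'star' families {A ⊆ [n] : |A| = k, i ∈ A} (fix an element i). For n = 471, k = 3: C(470, 2) = 110215.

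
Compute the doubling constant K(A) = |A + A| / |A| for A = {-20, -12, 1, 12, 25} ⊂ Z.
K = |A + A| / |A| = 14/5

Enumerate A + A = {a + b : a, b ∈ A}. With |A| = 5, there are |A|^2 = 25 ordered sum pairs; collecting distinct values, A + A = {-40, -32, -24, -19, -11, -8, 0, 2, 5, 13, 24, 26, 37, 50}, so |A + A| = 14. Thus K = 14/5. For comparison, the minimum possible |A + A| over all 5-element sets is 2·5 − 1 = 9 (so min K = 9/5), attained only by arithmetic progressions.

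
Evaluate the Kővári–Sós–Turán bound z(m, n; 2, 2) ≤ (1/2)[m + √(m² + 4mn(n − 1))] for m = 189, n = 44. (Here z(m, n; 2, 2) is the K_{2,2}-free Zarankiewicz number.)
z(189, 44; 2, 2) ≤ (1/2)[189 + √(189² + 4·189·44·43)] = (1/2)[189 + √1466073] = 699.9075

Kővári–Sós–Turán: let r_1, ..., r_189 be the row sums and z = Σ r_i the total number of 1s. Each pair of columns can share at most one row with both entries 1 (else a 2×2 all-ones block appears), so Σ_i C(r_i, 2) ≤ C(44, 2) = 946. By convexity Σ_i C(r_i, 2) ≥ 189·C(z/189, 2) = z(z − 189)/(2·189), giving z² − 189z − 189·44·43 ≤ 0 and hence z ≤ (1/2)[189 + √(35721 + 4·357588)] = (1/2)[189 + √1466073] ≈ (1/2)(189 + 1210.815) = 699.9075.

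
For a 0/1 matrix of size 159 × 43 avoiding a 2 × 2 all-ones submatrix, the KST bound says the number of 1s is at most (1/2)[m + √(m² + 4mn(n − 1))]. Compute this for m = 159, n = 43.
z(159, 43; 2, 2) ≤ (1/2)[159 + √(159² + 4·159·43·42)] = (1/2)[159 + √1173897] = 621.2326

Kővári–Sós–Turán: let r_1, ..., r_159 be the row sums and z = Σ r_i the total number of 1s. Each pair of columns can share at most one row with both entries 1 (else a 2×2 all-ones block appears), so Σ_i C(r_i, 2) ≤ C(43, 2) = 903. By convexity Σ_i C(r_i, 2) ≥ 159·C(z/159, 2) = z(z − 159)/(2·159), giving z² − 159z − 159·43·42 ≤ 0 and hence z ≤ (1/2)[159 + √(25281 + 4·287154)] = (1/2)[159 + √1173897] ≈ (1/2)(159 + 1083.4653) = 621.2326.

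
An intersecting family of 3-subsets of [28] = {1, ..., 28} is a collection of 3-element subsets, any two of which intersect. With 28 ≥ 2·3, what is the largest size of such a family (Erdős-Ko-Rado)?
max |F| = C(27, 2) = 351

Erdős-Ko-Rado (1961): when n ≥ 2k, max |F| = C(n−1, k−1). The bound is attained by the star {A : i ∈ A} for any fixed i ∈ [n]. Here C(28−1, 3−1) = C(27, 2) = 351.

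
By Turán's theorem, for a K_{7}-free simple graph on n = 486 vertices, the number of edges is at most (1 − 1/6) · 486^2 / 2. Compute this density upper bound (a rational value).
Turán density bound = (5/6) · 486^2/2 = 98415

Turán's theorem: ex(n, K_{r+1}) is achieved by the complete r-partite Turán graph T(n, r) with parts as balanced as possible, and is at most (1 − 1/r) · n^2/2. For r = 6, n = 486: the density bound is (5/6) · 236196/2 = 98415. Since 6 ∣ 486, the Turán graph T(486, 6) has parts of equal size 81, and its edge count e(T(486, 6)) = 98415 attains the density bound exactly.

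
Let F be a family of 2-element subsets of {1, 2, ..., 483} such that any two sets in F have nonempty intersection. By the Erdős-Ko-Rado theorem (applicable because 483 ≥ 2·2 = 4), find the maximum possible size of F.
max |F| = C(482, 1) = 482

The Erdős-Ko-Rado theorem states: for n ≥ 2k, an intersecting family of k-subsets of an n-element set has size at most C(n − 1, k − 1), with equality for 'star' families {A ⊆ [n] : |A| = k, i ∈ A} (fix an element i). For n = 483, k = 2: C(482, 1) = 482.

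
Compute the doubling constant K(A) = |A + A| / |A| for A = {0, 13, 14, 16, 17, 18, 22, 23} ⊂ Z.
K = |A + A| / |A| = 27/8

Enumerate A + A = {a + b : a, b ∈ A}. With |A| = 8, there are |A|^2 = 64 ordered sum pairs; collecting distinct values, A + A = {0, 13, 14, 16, 17, 18, 22, 23, 26, 27, 28, 29, 30, 31, 32, 33, 34, 35, 36, 37, 38, 39, 40, 41, 44, 45, 46}, so |A + A| = 27. Thus K = 27/8. For comparison, the minimum possible |A + A| over all 8-element sets is 2·8 − 1 = 15 (so min K = 15/8), attained only by arithmetic progressions.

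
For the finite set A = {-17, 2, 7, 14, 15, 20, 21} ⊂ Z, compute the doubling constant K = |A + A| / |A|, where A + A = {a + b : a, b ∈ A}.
K = |A + A| / |A| = 24/7

Enumerate A + A = {a + b : a, b ∈ A}. With |A| = 7, there are |A|^2 = 49 ordered sum pairs; collecting distinct values, A + A = {-34, -15, -10, -3, -2, 3, 4, 9, 14, 16, 17, 21, 22, 23, 27, 28, 29, 30, 34, 35, 36, 40, 41, 42}, so |A + A| = 24. Thus K = 24/7. For comparison, the minimum possible |A + A| over all 7-element sets is 2·7 − 1 = 13 (so min K = 13/7), attained only by arithmetic progressions.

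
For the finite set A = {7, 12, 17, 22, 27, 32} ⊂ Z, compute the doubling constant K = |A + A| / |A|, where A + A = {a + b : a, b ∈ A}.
K = |A + A| / |A| = 11/6

Enumerate A + A = {a + b : a, b ∈ A}. With |A| = 6, there are |A|^2 = 36 ordered sum pairs; collecting distinct values, A + A = {14, 19, 24, 29, 34, 39, 44, 49, 54, 59, 64}, so |A + A| = 11. Thus K = 11/6. Here |A + A| = 2|A| − 1 = 11, the minimum possible — so K = 11/6 is minimal, which holds iff A is an arithmetic progression.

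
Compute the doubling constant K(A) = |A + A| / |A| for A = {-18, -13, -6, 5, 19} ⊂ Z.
K = |A + A| / |A| = 15/5 = 3

Enumerate A + A = {a + b : a, b ∈ A}. With |A| = 5, there are |A|^2 = 25 ordered sum pairs; collecting distinct values, A + A = {-36, -31, -26, -24, -19, -13, -12, -8, -1, 1, 6, 10, 13, 24, 38}, so |A + A| = 15. Thus K = 15/5 = 3. For comparison, the minimum possible |A + A| over all 5-element sets is 2·5 − 1 = 9 (so min K = 9/5), attained only by arithmetic progressions.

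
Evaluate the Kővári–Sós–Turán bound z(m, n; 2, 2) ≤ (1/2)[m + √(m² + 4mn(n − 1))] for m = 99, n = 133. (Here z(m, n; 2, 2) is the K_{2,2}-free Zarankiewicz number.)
z(99, 133; 2, 2) ≤ (1/2)[99 + √(99² + 4·99·133·132)] = (1/2)[99 + √6961977] = 1368.7779

Kővári–Sós–Turán: let r_1, ..., r_99 be the row sums and z = Σ r_i the total number of 1s. Each pair of columns can share at most one row with both entries 1 (else a 2×2 all-ones block appears), so Σ_i C(r_i, 2) ≤ C(133, 2) = 8778. By convexity Σ_i C(r_i, 2) ≥ 99·C(z/99, 2) = z(z − 99)/(2·99), giving z² − 99z − 99·133·132 ≤ 0 and hence z ≤ (1/2)[99 + √(9801 + 4·1738044)] = (1/2)[99 + √6961977] ≈ (1/2)(99 + 2638.5559) = 1368.7779.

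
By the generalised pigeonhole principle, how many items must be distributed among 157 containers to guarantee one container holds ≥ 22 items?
n = (22 − 1)·157 + 1 = 3298

By the generalised pigeonhole principle, to guarantee some box contains ≥ r objects we need more than (r − 1) · k objects total. Threshold: n = (r − 1) · k + 1. With r = 22 and k = 157: n = 21 · 157 + 1 = 3297 + 1 = 3298. For n = 3297 = 21 · 157, we can put exactly 21 objects in every box, avoiding 22 in any single one — so 3298 is tight.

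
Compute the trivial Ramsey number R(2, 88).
R(2, 88) = 88

R(2, k) = k for all k ≥ 2: in a 2-colouring of K_k, either some edge is red (a red K_2) or all edges are blue (a blue K_k). And K_{87} coloured all-blue has no blue K_88, so R(2, 88) > 87. Hence R(2, 88) = 88.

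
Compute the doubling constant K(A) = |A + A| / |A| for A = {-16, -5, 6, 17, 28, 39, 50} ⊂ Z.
K = |A + A| / |A| = 13/7

Enumerate A + A = {a + b : a, b ∈ A}. With |A| = 7, there are |A|^2 = 49 ordered sum pairs; collecting distinct values, A + A = {-32, -21, -10, 1, 12, 23, 34, 45, 56, 67, 78, 89, 100}, so |A + A| = 13. Thus K = 13/7. Here |A + A| = 2|A| − 1 = 13, the minimum possible — so K = 13/7 is minimal, which holds iff A is an arithmetic progression.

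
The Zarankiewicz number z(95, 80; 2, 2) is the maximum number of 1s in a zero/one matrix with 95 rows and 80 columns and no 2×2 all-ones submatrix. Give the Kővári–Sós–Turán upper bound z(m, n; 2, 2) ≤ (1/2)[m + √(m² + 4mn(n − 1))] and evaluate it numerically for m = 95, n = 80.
z(95, 80; 2, 2) ≤ (1/2)[95 + √(95² + 4·95·80·79)] = (1/2)[95 + √2410625] = 823.8094

Kővári–Sós–Turán: let r_1, ..., r_95 be the row sums and z = Σ r_i the total number of 1s. Each pair of columns can share at most one row with both entries 1 (else a 2×2 all-ones block appears), so Σ_i C(r_i, 2) ≤ C(80, 2) = 3160. By convexity Σ_i C(r_i, 2) ≥ 95·C(z/95, 2) = z(z − 95)/(2·95), giving z² − 95z − 95·80·79 ≤ 0 and hence z ≤ (1/2)[95 + √(9025 + 4·600400)] = (1/2)[95 + √2410625] ≈ (1/2)(95 + 1552.6188) = 823.8094.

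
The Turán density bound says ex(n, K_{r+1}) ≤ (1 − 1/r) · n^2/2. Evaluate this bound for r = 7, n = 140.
Turán density bound = (6/7) · 140^2/2 = 8400

Turán's theorem: ex(n, K_{r+1}) is achieved by the complete r-partite Turán graph T(n, r) with parts as balanced as possible, and is at most (1 − 1/r) · n^2/2. For r = 7, n = 140: the density bound is (6/7) · 19600/2 = 8400. Since 7 ∣ 140, the Turán graph T(140, 7) has parts of equal size 20, and its edge count e(T(140, 7)) = 8400 attains the density bound exactly.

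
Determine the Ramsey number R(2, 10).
R(2, 10) = 10

R(2, k) = k for all k ≥ 2: in a 2-colouring of K_k, either some edge is red (a red K_2) or all edges are blue (a blue K_k). And K_{9} coloured all-blue has no blue K_10, so R(2, 10) > 9. Hence R(2, 10) = 10.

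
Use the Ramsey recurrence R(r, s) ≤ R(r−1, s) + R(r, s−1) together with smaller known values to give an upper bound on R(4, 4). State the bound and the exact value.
R(4, 4) ≤ R(3, 4) + R(4, 3) = 9 + 9 = 18; exact value R(4, 4) = 18.

The Erdős–Szekeres recurrence R(r, s) ≤ R(r−1, s) + R(r, s−1) applied to (r, s) = (4, 4) gives
  R(4, 4) ≤ R(3, 4) + R(4, 3) = 9 + 9 = 18.
(Recall R(2, k) = k and R is symmetric.) Here the recurrence bound is tight: a matching lower-bound construction on K_{17} shows R(4, 4) > 17, so R(4, 4) = 18 exactly.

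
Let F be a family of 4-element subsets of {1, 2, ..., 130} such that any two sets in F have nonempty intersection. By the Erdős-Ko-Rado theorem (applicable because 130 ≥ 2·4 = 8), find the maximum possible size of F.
max |F| = C(129, 3) = 349504

Erdős-Ko-Rado (1961): when n ≥ 2k, max |F| = C(n−1, k−1). The bound is attained by the star {A : i ∈ A} for any fixed i ∈ [n]. Here C(130−1, 4−1) = C(129, 3) = 349504.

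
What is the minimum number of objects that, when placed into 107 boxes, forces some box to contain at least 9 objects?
n = (9 − 1)·107 + 1 = 857

By the generalised pigeonhole principle, to guarantee some box contains ≥ r objects we need more than (r − 1) · k objects total. Threshold: n = (r − 1) · k + 1. With r = 9 and k = 107: n = 8 · 107 + 1 = 856 + 1 = 857. For n = 856 = 8 · 107, we can put exactly 8 objects in every box, avoiding 9 in any single one — so 857 is tight.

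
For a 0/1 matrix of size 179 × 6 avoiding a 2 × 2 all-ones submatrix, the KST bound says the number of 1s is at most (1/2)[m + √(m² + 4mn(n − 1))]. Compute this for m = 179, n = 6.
z(179, 6; 2, 2) ≤ (1/2)[179 + √(179² + 4·179·6·5)] = (1/2)[179 + √53521] = 205.173

Kővári–Sós–Turán: let r_1, ..., r_179 be the row sums and z = Σ r_i the total number of 1s. Each pair of columns can share at most one row with both entries 1 (else a 2×2 all-ones block appears), so Σ_i C(r_i, 2) ≤ C(6, 2) = 15. By convexity Σ_i C(r_i, 2) ≥ 179·C(z/179, 2) = z(z − 179)/(2·179), giving z² − 179z − 179·6·5 ≤ 0 and hence z ≤ (1/2)[179 + √(32041 + 4·5370)] = (1/2)[179 + √53521] ≈ (1/2)(179 + 231.3461) = 205.173.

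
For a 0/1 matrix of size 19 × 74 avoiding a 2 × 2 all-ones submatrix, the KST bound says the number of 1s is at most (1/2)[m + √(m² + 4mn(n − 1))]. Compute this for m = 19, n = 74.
z(19, 74; 2, 2) ≤ (1/2)[19 + √(19² + 4·19·74·73)] = (1/2)[19 + √410913] = 330.0125

Kővári–Sós–Turán: let r_1, ..., r_19 be the row sums and z = Σ r_i the total number of 1s. Each pair of columns can share at most one row with both entries 1 (else a 2×2 all-ones block appears), so Σ_i C(r_i, 2) ≤ C(74, 2) = 2701. By convexity Σ_i C(r_i, 2) ≥ 19·C(z/19, 2) = z(z − 19)/(2·19), giving z² − 19z − 19·74·73 ≤ 0 and hence z ≤ (1/2)[19 + √(361 + 4·102638)] = (1/2)[19 + √410913] ≈ (1/2)(19 + 641.025) = 330.0125.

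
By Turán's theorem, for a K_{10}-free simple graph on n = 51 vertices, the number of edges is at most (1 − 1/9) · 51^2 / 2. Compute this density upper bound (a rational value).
Turán density bound = (8/9) · 51^2/2 = 1156

Turán's theorem: ex(n, K_{r+1}) is achieved by the complete r-partite Turán graph T(n, r) with parts as balanced as possible, and is at most (1 − 1/r) · n^2/2. For r = 9, n = 51: the density bound is (8/9) · 2601/2 = 1156. The integer-valued extremum is e(T(51, 9)) = 1155, which is strictly less than the density bound 1156 since 9 ∤ 51 (the parts of T(51, 9) cannot all be equal).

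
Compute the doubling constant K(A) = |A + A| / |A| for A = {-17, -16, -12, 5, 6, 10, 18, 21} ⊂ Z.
K = |A + A| / |A| = 33/8

Enumerate A + A = {a + b : a, b ∈ A}. With |A| = 8, there are |A|^2 = 64 ordered sum pairs; collecting distinct values, A + A = {-34, -33, -32, -29, -28, -24, -12, -11, -10, -7, -6, -2, 1, 2, 4, 5, 6, 9, 10, 11, 12, 15, 16, 20, 23, 24, 26, 27, 28, 31, 36, 39, 42}, so |A + A| = 33. Thus K = 33/8. For comparison, the minimum possible |A + A| over all 8-element sets is 2·8 − 1 = 15 (so min K = 15/8), attained only by arithmetic progressions.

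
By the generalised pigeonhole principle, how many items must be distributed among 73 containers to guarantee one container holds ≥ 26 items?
n = (26 − 1)·73 + 1 = 1826

By the generalised pigeonhole principle, to guarantee some box contains ≥ r objects we need more than (r − 1) · k objects total. Threshold: n = (r − 1) · k + 1. With r = 26 and k = 73: n = 25 · 73 + 1 = 1825 + 1 = 1826. For n = 1825 = 25 · 73, we can put exactly 25 objects in every box, avoiding 26 in any single one — so 1826 is tight.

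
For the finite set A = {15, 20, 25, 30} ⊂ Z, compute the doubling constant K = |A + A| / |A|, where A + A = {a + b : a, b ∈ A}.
K = |A + A| / |A| = 7/4

Enumerate A + A = {a + b : a, b ∈ A}. With |A| = 4, there are |A|^2 = 16 ordered sum pairs; collecting distinct values, A + A = {30, 35, 40, 45, 50, 55, 60}, so |A + A| = 7. Thus K = 7/4. Here |A + A| = 2|A| − 1 = 7, the minimum possible — so K = 7/4 is minimal, which holds iff A is an arithmetic progression.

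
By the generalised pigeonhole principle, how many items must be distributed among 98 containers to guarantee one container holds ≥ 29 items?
n = (29 − 1)·98 + 1 = 2745

By the generalised pigeonhole principle, to guarantee some box contains ≥ r objects we need more than (r − 1) · k objects total. Threshold: n = (r − 1) · k + 1. With r = 29 and k = 98: n = 28 · 98 + 1 = 2744 + 1 = 2745. For n = 2744 = 28 · 98, we can put exactly 28 objects in every box, avoiding 29 in any single one — so 2745 is tight.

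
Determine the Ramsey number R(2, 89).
R(2, 89) = 89

R(2, k) = k for all k ≥ 2: in a 2-colouring of K_k, either some edge is red (a red K_2) or all edges are blue (a blue K_k). And K_{88} coloured all-blue has no blue K_89, so R(2, 89) > 88. Hence R(2, 89) = 89.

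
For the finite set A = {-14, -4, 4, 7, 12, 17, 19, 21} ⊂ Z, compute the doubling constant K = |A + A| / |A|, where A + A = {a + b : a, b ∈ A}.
K = |A + A| / |A| = 32/8 = 4

Enumerate A + A = {a + b : a, b ∈ A}. With |A| = 8, there are |A|^2 = 64 ordered sum pairs; collecting distinct values, A + A = {-28, -18, -10, -8, -7, -2, 0, 3, 5, 7, 8, 11, 13, 14, 15, 16, 17, 19, 21, 23, 24, 25, 26, 28, 29, 31, 33, 34, 36, 38, 40, 42}, so |A + A| = 32. Thus K = 32/8 = 4. For comparison, the minimum possible |A + A| over all 8-element sets is 2·8 − 1 = 15 (so min K = 15/8), attained only by arithmetic progressions.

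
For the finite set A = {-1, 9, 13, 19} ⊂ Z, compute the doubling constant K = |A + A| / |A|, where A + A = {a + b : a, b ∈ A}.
K = |A + A| / |A| = 9/4

Enumerate A + A = {a + b : a, b ∈ A}. With |A| = 4, there are |A|^2 = 16 ordered sum pairs; collecting distinct values, A + A = {-2, 8, 12, 18, 22, 26, 28, 32, 38}, so |A + A| = 9. Thus K = 9/4. For comparison, the minimum possible |A + A| over all 4-element sets is 2·4 − 1 = 7 (so min K = 7/4), attained only by arithmetic progressions.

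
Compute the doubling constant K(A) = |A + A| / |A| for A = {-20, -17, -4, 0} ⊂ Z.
K = |A + A| / |A| = 10/4 = 5/2

Enumerate A + A = {a + b : a, b ∈ A}. With |A| = 4, there are |A|^2 = 16 ordered sum pairs; collecting distinct values, A + A = {-40, -37, -34, -24, -21, -20, -17, -8, -4, 0}, so |A + A| = 10. Thus K = 10/4 = 5/2. For comparison, the minimum possible |A + A| over all 4-element sets is 2·4 − 1 = 7 (so min K = 7/4), attained only by arithmetic progressions.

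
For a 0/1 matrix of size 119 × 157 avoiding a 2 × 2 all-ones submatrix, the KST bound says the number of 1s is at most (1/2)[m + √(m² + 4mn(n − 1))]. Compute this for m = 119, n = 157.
z(119, 157; 2, 2) ≤ (1/2)[119 + √(119² + 4·119·157·156)] = (1/2)[119 + √11672353] = 1767.7413

Kővári–Sós–Turán: let r_1, ..., r_119 be the row sums and z = Σ r_i the total number of 1s. Each pair of columns can share at most one row with both entries 1 (else a 2×2 all-ones block appears), so Σ_i C(r_i, 2) ≤ C(157, 2) = 12246. By convexity Σ_i C(r_i, 2) ≥ 119·C(z/119, 2) = z(z − 119)/(2·119), giving z² − 119z − 119·157·156 ≤ 0 and hence z ≤ (1/2)[119 + √(14161 + 4·2914548)] = (1/2)[119 + √11672353] ≈ (1/2)(119 + 3416.4825) = 1767.7413.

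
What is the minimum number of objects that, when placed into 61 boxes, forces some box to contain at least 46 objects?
n = (46 − 1)·61 + 1 = 2746

By the generalised pigeonhole principle, to guarantee some box contains ≥ r objects we need more than (r − 1) · k objects total. Threshold: n = (r − 1) · k + 1. With r = 46 and k = 61: n = 45 · 61 + 1 = 2745 + 1 = 2746. For n = 2745 = 45 · 61, we can put exactly 45 objects in every box, avoiding 46 in any single one — so 2746 is tight.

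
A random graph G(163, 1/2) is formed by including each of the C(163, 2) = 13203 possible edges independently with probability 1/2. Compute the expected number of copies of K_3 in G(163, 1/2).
E[# K_3] = C(163, 3) · (1/2)^C(3, 2) = 708561 / 2^3 = 88570.125

For each 3-subset S of vertices (there are C(163, 3) = 708561 such S), let X_S = 1 if S induces a K_3 (all C(3, 2) = 3 edges present). Then P(X_S = 1) = (1/2)^3 = 1/8. By linearity of expectation, E[# K_3] = C(163, 3) · (1/2)^3 = 708561 / 8 = 88570.125.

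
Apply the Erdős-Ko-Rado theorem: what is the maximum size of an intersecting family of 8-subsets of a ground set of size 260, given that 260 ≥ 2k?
max |F| = C(259, 7) = 14294087638336

The Erdős-Ko-Rado theorem states: for n ≥ 2k, an intersecting family of k-subsets of an n-element set has size at most C(n − 1, k − 1), with equality for 'star' families {A ⊆ [n] : |A| = k, i ∈ A} (fix an element i). For n = 260, k = 8: C(259, 7) = 14294087638336.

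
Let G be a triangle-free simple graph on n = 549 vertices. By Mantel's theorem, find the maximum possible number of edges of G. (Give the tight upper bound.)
ex(549, K_3) = ⌊549^2/4⌋ = 75350

Mantel (1907): a triangle-free graph on n vertices has at most ⌊n^2/4⌋ edges, with equality for the complete bipartite graph K_{⌊n/2⌋, ⌈n/2⌉}. For n = 549: ⌊549^2/4⌋ = ⌊301401/4⌋ = 75350. The extremal graph is K_{274, 275}, which has 274·275 = 75350 edges.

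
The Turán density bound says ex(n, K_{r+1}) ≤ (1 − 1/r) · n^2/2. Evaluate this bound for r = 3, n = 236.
Turán density bound = (2/3) · 236^2/2 = 55696/3 ≈ 18565.3333

Turán's theorem: ex(n, K_{r+1}) is achieved by the complete r-partite Turán graph T(n, r) with parts as balanced as possible, and is at most (1 − 1/r) · n^2/2. For r = 3, n = 236: the density bound is (2/3) · 55696/2 = 55696/3 ≈ 18565.3333. The integer-valued extremum is e(T(236, 3)) = 18565, which is strictly less than the density bound 55696/3 since 3 ∤ 236 (the parts of T(236, 3) cannot all be equal).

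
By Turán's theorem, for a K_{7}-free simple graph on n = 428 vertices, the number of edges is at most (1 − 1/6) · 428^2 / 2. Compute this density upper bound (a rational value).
Turán density bound = (5/6) · 428^2/2 = 228980/3 ≈ 76326.6667

Turán's theorem: ex(n, K_{r+1}) is achieved by the complete r-partite Turán graph T(n, r) with parts as balanced as possible, and is at most (1 − 1/r) · n^2/2. For r = 6, n = 428: the density bound is (5/6) · 183184/2 = 228980/3 ≈ 76326.6667. The integer-valued extremum is e(T(428, 6)) = 76326, which is strictly less than the density bound 228980/3 since 6 ∤ 428 (the parts of T(428, 6) cannot all be equal).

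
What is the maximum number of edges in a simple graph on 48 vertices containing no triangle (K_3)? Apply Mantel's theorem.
ex(48, K_3) = ⌊48^2/4⌋ = 576

Mantel (1907): a triangle-free graph on n vertices has at most ⌊n^2/4⌋ edges, with equality for the complete bipartite graph K_{⌊n/2⌋, ⌈n/2⌉}. For n = 48: ⌊48^2/4⌋ = ⌊2304/4⌋ = 576. The extremal graph is K_{24, 24}, which has 24·24 = 576 edges.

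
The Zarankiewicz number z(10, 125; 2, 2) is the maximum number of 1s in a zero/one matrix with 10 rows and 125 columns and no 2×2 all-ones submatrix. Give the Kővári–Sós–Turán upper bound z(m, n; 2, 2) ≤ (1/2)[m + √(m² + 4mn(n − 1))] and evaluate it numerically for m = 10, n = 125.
z(10, 125; 2, 2) ≤ (1/2)[10 + √(10² + 4·10·125·124)] = (1/2)[10 + √620100] = 398.7321

Kővári–Sós–Turán: let r_1, ..., r_10 be the row sums and z = Σ r_i the total number of 1s. Each pair of columns can share at most one row with both entries 1 (else a 2×2 all-ones block appears), so Σ_i C(r_i, 2) ≤ C(125, 2) = 7750. By convexity Σ_i C(r_i, 2) ≥ 10·C(z/10, 2) = z(z − 10)/(2·10), giving z² − 10z − 10·125·124 ≤ 0 and hence z ≤ (1/2)[10 + √(100 + 4·155000)] = (1/2)[10 + √620100] ≈ (1/2)(10 + 787.4643) = 398.7321.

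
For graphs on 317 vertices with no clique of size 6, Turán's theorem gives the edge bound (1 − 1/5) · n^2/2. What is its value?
Turán density bound = (4/5) · 317^2/2 = 200978/5 ≈ 40195.6

Turán's theorem: ex(n, K_{r+1}) is achieved by the complete r-partite Turán graph T(n, r) with parts as balanced as possible, and is at most (1 − 1/r) · n^2/2. For r = 5, n = 317: the density bound is (4/5) · 100489/2 = 200978/5 ≈ 40195.6. The integer-valued extremum is e(T(317, 5)) = 40195, which is strictly less than the density bound 200978/5 since 5 ∤ 317 (the parts of T(317, 5) cannot all be equal).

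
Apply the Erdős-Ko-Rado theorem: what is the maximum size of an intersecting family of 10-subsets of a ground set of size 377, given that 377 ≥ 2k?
max |F| = C(376, 9) = 375862737220322000

Erdős-Ko-Rado (1961): when n ≥ 2k, max |F| = C(n−1, k−1). The bound is attained by the star {A : i ∈ A} for any fixed i ∈ [n]. Here C(377−1, 10−1) = C(376, 9) = 375862737220322000.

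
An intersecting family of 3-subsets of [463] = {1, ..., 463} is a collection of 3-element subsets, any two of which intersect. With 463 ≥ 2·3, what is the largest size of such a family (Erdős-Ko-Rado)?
max |F| = C(462, 2) = 106491

The Erdős-Ko-Rado theorem states: for n ≥ 2k, an intersecting family of k-subsets of an n-element set has size at most C(n − 1, k − 1), with equality for 'star' families {A ⊆ [n] : |A| = k, i ∈ A} (fix an element i). For n = 463, k = 3: C(462, 2) = 106491.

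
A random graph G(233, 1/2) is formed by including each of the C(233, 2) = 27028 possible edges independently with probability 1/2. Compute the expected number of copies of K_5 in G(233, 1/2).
E[# K_5] = C(233, 5) · (1/2)^C(5, 2) = 5480724326 / 2^10 = 2740362163/512 ≈ 5352269.849609

For each 5-subset S of vertices (there are C(233, 5) = 5480724326 such S), let X_S = 1 if S induces a K_5 (all C(5, 2) = 10 edges present). Then P(X_S = 1) = (1/2)^10 = 1/1024. By linearity of expectation, E[# K_5] = C(233, 5) · (1/2)^10 = 5480724326 / 1024 = 2740362163/512 ≈ 5352269.849609.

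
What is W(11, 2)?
W(11, 2) = 11 + 1 = 12

A 2-term AP is any pair of integers, so a monochromatic 2-AP exists iff some colour is used at least twice. With 11 colours, the colouring i ↦ i on {1, ..., 11} uses each colour once, avoiding any monochromatic pair, so W(11, 2) > 11. For {1, ..., 12}, pigeonhole forces two integers of the same colour, which form a monochromatic 2-AP. Hence W(11, 2) = 12.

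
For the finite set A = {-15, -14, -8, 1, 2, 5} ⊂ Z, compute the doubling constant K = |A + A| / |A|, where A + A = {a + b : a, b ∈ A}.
K = |A + A| / |A| = 20/6 = 10/3

Enumerate A + A = {a + b : a, b ∈ A}. With |A| = 6, there are |A|^2 = 36 ordered sum pairs; collecting distinct values, A + A = {-30, -29, -28, -23, -22, -16, -14, -13, -12, -10, -9, -7, -6, -3, 2, 3, 4, 6, 7, 10}, so |A + A| = 20. Thus K = 20/6 = 10/3. For comparison, the minimum possible |A + A| over all 6-element sets is 2·6 − 1 = 11 (so min K = 11/6), attained only by arithmetic progressions.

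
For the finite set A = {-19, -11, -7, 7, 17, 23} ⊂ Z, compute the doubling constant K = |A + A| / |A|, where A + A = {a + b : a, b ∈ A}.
K = |A + A| / |A| = 21/6 = 7/2

Enumerate A + A = {a + b : a, b ∈ A}. With |A| = 6, there are |A|^2 = 36 ordered sum pairs; collecting distinct values, A + A = {-38, -30, -26, -22, -18, -14, -12, -4, -2, 0, 4, 6, 10, 12, 14, 16, 24, 30, 34, 40, 46}, so |A + A| = 21. Thus K = 21/6 = 7/2. For comparison, the minimum possible |A + A| over all 6-element sets is 2·6 − 1 = 11 (so min K = 11/6), attained only by arithmetic progressions.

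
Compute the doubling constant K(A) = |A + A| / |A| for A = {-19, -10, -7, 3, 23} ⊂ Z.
K = |A + A| / |A| = 15/5 = 3

Enumerate A + A = {a + b : a, b ∈ A}. With |A| = 5, there are |A|^2 = 25 ordered sum pairs; collecting distinct values, A + A = {-38, -29, -26, -20, -17, -16, -14, -7, -4, 4, 6, 13, 16, 26, 46}, so |A + A| = 15. Thus K = 15/5 = 3. For comparison, the minimum possible |A + A| over all 5-element sets is 2·5 − 1 = 9 (so min K = 9/5), attained only by arithmetic progressions.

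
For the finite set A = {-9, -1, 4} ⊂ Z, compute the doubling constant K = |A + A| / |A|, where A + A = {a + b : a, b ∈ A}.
K = |A + A| / |A| = 6/3 = 2

Enumerate A + A = {a + b : a, b ∈ A}. With |A| = 3, there are |A|^2 = 9 ordered sum pairs; collecting distinct values, A + A = {-18, -10, -5, -2, 3, 8}, so |A + A| = 6. Thus K = 6/3 = 2. For comparison, the minimum possible |A + A| over all 3-element sets is 2·3 − 1 = 5 (so min K = 5/3), attained only by arithmetic progressions.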